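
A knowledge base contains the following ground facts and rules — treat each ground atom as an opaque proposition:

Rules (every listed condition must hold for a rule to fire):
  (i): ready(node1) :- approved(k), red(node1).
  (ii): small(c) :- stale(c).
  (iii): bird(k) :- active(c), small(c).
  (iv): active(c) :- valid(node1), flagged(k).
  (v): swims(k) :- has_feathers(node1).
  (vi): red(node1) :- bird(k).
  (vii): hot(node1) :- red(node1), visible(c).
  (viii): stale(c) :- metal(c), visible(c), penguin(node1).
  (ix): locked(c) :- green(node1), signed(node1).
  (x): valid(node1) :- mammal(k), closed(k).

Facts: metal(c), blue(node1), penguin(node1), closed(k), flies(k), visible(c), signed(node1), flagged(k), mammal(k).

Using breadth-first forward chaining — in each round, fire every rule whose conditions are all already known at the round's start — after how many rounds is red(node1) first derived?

4

[1] (viii) [stale(c) :- metal(c), visible(c), penguin(node1).]; (x) [valid(node1) :- mammal(k), closed(k).]. ⇒ new: stale(c), valid(node1).
[2] (ii) [small(c) :- stale(c).]; (iv) [active(c) :- valid(node1), flagged(k).]. ⇒ new: small(c), active(c).
[3] (iii) [bird(k) :- active(c), small(c).]. ⇒ new: bird(k).
[4] (vi) [red(node1) :- bird(k).]. ⇒ new: red(node1).
red(node1) first appears in round 4.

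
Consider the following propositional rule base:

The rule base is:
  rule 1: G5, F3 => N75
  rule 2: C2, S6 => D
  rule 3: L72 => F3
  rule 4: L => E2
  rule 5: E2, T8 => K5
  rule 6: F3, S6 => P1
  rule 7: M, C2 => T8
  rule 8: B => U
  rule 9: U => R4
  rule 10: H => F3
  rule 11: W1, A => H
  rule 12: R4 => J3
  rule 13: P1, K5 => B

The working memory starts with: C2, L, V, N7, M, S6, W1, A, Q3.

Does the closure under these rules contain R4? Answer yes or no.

yes

Round 1 — rule 2, rule 4, rule 7, rule 11, derive D, E2, T8, H.
Round 2 — rule 5, rule 10, derive K5, F3.
Round 3 — rule 6, derive P1.
Round 4 — rule 13, derive B.
Round 5 — rule 8, derive U.
Round 6 — rule 9, derive R4.
Round 7 — rule 12, derive J3.
R4 appears in round 6, so it is derivable.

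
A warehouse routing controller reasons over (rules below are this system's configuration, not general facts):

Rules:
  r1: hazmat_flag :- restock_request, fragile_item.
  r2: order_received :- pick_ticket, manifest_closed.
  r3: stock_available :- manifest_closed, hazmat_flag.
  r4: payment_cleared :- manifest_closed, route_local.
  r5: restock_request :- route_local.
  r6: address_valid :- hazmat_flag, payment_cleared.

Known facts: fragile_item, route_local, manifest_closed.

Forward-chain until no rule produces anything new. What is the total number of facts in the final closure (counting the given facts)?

Round 1: r4 [payment_cleared :- manifest_closed, route_local.]; r5 [restock_request :- route_local.]. New: payment_cleared, restock_request.
Round 2: r1 [hazmat_flag :- restock_request, fragile_item.]. New: hazmat_flag.
Round 3: r3 [stock_available :- manifest_closed, hazmat_flag.]; r6 [address_valid :- hazmat_flag, payment_cleared.]. New: stock_available, address_valid.
Closure: {address_valid, fragile_item, hazmat_flag, manifest_closed, payment_cleared, restock_request, route_local, stock_available} — 8 facts.

8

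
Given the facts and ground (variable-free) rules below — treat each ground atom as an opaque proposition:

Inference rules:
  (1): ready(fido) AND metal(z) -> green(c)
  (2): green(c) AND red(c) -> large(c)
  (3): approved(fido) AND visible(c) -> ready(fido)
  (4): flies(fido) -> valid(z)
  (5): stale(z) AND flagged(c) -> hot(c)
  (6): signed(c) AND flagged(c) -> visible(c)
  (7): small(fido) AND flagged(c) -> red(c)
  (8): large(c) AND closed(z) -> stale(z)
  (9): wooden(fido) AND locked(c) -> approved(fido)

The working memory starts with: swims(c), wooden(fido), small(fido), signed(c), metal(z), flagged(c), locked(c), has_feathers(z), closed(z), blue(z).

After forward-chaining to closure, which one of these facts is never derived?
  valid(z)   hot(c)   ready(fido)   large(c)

Round 1 fires (6), (7), (9), giving visible(c), red(c), approved(fido).
Round 2 fires (3), giving ready(fido).
Round 3 fires (1), giving green(c).
Round 4 fires (2), giving large(c).
Round 5 fires (8), giving stale(z).
Round 6 fires (5), giving hot(c).
Derived: ready(fido) (round 2), large(c) (round 4), hot(c) (round 6). valid(z) never appears in any round.

valid(z)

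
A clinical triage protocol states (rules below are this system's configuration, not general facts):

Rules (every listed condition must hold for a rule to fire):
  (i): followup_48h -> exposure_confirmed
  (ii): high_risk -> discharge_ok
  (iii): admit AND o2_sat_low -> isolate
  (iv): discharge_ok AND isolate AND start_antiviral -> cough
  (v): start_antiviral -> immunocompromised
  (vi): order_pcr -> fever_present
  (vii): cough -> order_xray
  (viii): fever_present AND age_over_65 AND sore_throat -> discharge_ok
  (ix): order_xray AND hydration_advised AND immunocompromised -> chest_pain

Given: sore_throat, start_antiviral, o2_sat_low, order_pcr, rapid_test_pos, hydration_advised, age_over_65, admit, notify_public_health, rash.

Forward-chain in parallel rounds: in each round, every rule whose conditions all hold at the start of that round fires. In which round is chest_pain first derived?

[1] (iii) [admit AND o2_sat_low -> isolate]; (v) [start_antiviral -> immunocompromised]; (vi) [order_pcr -> fever_present]. ⇒ new: isolate, immunocompromised, fever_present.
[2] (viii) [fever_present AND age_over_65 AND sore_throat -> discharge_ok]. ⇒ new: discharge_ok.
[3] (iv) [discharge_ok AND isolate AND start_antiviral -> cough]. ⇒ new: cough.
[4] (vii) [cough -> order_xray]. ⇒ new: order_xray.
[5] (ix) [order_xray AND hydration_advised AND immunocompromised -> chest_pain]. ⇒ new: chest_pain.
chest_pain first appears in round 5.

5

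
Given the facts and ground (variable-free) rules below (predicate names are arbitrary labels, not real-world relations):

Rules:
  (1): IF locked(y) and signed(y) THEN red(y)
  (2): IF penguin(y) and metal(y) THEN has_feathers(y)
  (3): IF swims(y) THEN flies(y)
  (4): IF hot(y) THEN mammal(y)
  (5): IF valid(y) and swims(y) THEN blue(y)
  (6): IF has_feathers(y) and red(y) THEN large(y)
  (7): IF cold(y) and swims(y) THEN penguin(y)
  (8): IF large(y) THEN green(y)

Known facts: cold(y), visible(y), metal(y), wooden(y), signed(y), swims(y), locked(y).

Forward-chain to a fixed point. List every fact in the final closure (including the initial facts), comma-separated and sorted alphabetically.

Round 1: (1) [IF locked(y) and signed(y) THEN red(y)]; (3) [IF swims(y) THEN flies(y)]; (7) [IF cold(y) and swims(y) THEN penguin(y)]. Adds red(y), flies(y), penguin(y).
Round 2: (2) [IF penguin(y) and metal(y) THEN has_feathers(y)]. Adds has_feathers(y).
Round 3: (6) [IF has_feathers(y) and red(y) THEN large(y)]. Adds large(y).
Round 4: (8) [IF large(y) THEN green(y)]. Adds green(y).

cold(y), flies(y), green(y), has_feathers(y), large(y), locked(y), metal(y), penguin(y), red(y), signed(y), swims(y), visible(y), wooden(y)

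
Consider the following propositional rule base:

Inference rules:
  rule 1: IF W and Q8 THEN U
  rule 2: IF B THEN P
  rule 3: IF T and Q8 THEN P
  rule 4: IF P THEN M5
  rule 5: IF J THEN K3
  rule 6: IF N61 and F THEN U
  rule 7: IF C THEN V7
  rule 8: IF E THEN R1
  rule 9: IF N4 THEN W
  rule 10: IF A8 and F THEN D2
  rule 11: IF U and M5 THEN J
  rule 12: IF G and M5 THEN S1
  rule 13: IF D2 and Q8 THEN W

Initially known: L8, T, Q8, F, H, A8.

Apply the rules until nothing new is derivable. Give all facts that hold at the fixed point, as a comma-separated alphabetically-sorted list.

A8, D2, F, H, J, K3, L8, M5, P, Q8, T, U, W

Round 1: rule 3 [IF T and Q8 THEN P]; rule 10 [IF A8 and F THEN D2]. Adds P, D2.
Round 2: rule 4 [IF P THEN M5]; rule 13 [IF D2 and Q8 THEN W]. Adds M5, W.
Round 3: rule 1 [IF W and Q8 THEN U]. Adds U.
Round 4: rule 11 [IF U and M5 THEN J]. Adds J.
Round 5: rule 5 [IF J THEN K3]. Adds K3.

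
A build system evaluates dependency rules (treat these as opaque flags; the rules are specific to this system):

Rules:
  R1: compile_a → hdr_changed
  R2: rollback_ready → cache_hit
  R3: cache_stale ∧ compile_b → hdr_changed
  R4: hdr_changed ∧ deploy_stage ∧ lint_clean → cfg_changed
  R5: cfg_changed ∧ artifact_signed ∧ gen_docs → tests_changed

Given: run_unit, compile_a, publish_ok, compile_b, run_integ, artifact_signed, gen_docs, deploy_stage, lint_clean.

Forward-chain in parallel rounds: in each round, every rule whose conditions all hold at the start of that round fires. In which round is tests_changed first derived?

[1] R1 [compile_a → hdr_changed]. ⇒ new: hdr_changed.
[2] R4 [hdr_changed ∧ deploy_stage ∧ lint_clean → cfg_changed]. ⇒ new: cfg_changed.
[3] R5 [cfg_changed ∧ artifact_signed ∧ gen_docs → tests_changed]. ⇒ new: tests_changed.
tests_changed first appears in round 3.

3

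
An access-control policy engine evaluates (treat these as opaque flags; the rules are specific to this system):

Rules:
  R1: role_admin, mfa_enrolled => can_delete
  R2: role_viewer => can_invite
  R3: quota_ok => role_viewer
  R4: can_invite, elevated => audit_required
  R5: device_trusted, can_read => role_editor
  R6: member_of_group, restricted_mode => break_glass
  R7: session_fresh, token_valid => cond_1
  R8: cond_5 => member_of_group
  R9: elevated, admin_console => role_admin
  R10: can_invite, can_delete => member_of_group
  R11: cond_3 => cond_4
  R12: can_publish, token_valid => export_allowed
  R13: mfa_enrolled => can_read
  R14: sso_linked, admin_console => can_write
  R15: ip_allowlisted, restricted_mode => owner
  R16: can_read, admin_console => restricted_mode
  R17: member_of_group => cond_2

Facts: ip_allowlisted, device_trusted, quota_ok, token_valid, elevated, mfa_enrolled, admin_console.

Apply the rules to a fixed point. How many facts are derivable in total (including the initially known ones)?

19

Round 1: R3 [quota_ok => role_viewer]; R9 [elevated, admin_console => role_admin]; R13 [mfa_enrolled => can_read]. New: role_viewer, role_admin, can_read.
Round 2: R1 [role_admin, mfa_enrolled => can_delete]; R2 [role_viewer => can_invite]; R5 [device_trusted, can_read => role_editor]; R16 [can_read, admin_console => restricted_mode]. New: can_delete, can_invite, role_editor, restricted_mode.
Round 3: R4 [can_invite, elevated => audit_required]; R10 [can_invite, can_delete => member_of_group]; R15 [ip_allowlisted, restricted_mode => owner]. New: audit_required, member_of_group, owner.
Round 4: R6 [member_of_group, restricted_mode => break_glass]; R17 [member_of_group => cond_2]. New: break_glass, cond_2.
Closure: {admin_console, audit_required, break_glass, can_delete, can_invite, can_read, cond_2, device_trusted, elevated, ip_allowlisted, member_of_group, mfa_enrolled, owner, quota_ok, restricted_mode, role_admin, role_editor, role_viewer, token_valid} — 19 facts.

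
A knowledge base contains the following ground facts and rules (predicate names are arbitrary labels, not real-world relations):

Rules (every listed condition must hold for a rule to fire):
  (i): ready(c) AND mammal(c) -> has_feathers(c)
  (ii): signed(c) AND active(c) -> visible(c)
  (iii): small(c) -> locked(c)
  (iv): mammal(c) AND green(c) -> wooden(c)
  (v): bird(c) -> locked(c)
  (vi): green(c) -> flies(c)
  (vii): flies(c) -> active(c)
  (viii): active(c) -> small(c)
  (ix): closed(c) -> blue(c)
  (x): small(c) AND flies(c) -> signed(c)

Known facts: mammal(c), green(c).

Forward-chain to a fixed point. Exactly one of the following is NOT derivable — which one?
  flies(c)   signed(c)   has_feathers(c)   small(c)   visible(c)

Round 1: (iv) [mammal(c) AND green(c) -> wooden(c)]; (vi) [green(c) -> flies(c)]. Adds wooden(c), flies(c).
Round 2: (vii) [flies(c) -> active(c)]. Adds active(c).
Round 3: (viii) [active(c) -> small(c)]. Adds small(c).
Round 4: (iii) [small(c) -> locked(c)]; (x) [small(c) AND flies(c) -> signed(c)]. Adds locked(c), signed(c).
Round 5: (ii) [signed(c) AND active(c) -> visible(c)]. Adds visible(c).
Derived: visible(c) (round 5), small(c) (round 3), flies(c) (round 1), signed(c) (round 4). has_feathers(c) never appears in any round.

has_feathers(c)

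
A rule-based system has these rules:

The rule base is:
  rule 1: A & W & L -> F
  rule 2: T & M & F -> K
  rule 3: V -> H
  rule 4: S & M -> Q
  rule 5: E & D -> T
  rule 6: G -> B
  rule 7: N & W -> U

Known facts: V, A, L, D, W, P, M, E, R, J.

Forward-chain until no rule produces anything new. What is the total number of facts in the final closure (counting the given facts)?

14

Round 1 — rule 1, rule 3, rule 5, derive F, H, T.
Round 2 — rule 2, derive K.
Closure: {A, D, E, F, H, J, K, L, M, P, R, T, V, W} — 14 facts.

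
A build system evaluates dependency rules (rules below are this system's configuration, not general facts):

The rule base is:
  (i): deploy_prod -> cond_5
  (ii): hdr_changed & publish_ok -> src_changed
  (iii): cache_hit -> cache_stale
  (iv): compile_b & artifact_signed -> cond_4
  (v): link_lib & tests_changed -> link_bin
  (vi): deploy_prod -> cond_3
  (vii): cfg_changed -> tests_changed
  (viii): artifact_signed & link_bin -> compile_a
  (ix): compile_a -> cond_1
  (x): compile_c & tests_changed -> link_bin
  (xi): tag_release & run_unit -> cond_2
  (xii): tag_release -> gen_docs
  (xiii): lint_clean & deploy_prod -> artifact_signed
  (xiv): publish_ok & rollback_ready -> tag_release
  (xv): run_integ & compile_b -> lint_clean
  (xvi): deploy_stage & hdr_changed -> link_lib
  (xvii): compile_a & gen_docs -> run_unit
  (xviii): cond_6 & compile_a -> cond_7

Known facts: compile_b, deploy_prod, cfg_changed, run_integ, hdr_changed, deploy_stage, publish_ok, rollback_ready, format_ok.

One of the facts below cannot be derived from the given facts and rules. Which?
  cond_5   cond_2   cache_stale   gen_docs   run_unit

cache_stale

Round 1: (i) [deploy_prod -> cond_5]; (ii) [hdr_changed & publish_ok -> src_changed]; (vi) [deploy_prod -> cond_3]; (vii) [cfg_changed -> tests_changed]; (xiv) [publish_ok & rollback_ready -> tag_release]; (xv) [run_integ & compile_b -> lint_clean]; (xvi) [deploy_stage & hdr_changed -> link_lib]. New: cond_5, src_changed, cond_3, tests_changed, tag_release, lint_clean, link_lib.
Round 2: (v) [link_lib & tests_changed -> link_bin]; (xii) [tag_release -> gen_docs]; (xiii) [lint_clean & deploy_prod -> artifact_signed]. New: link_bin, gen_docs, artifact_signed.
Round 3: (iv) [compile_b & artifact_signed -> cond_4]; (viii) [artifact_signed & link_bin -> compile_a]. New: cond_4, compile_a.
Round 4: (ix) [compile_a -> cond_1]; (xvii) [compile_a & gen_docs -> run_unit]. New: cond_1, run_unit.
Round 5: (xi) [tag_release & run_unit -> cond_2]. New: cond_2.
Derived: cond_5 (round 1), run_unit (round 4), gen_docs (round 2), cond_2 (round 5). cache_stale never appears in any round.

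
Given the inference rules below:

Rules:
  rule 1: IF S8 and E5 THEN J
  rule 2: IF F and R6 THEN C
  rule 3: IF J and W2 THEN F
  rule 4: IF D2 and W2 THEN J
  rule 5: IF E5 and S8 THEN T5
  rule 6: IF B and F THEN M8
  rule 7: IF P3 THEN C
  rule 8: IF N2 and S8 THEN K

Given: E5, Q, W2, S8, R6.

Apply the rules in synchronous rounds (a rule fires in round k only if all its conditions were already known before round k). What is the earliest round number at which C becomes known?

3

Round 1: rule 1 [IF S8 and E5 THEN J]; rule 5 [IF E5 and S8 THEN T5]. Adds J, T5.
Round 2: rule 3 [IF J and W2 THEN F]. Adds F.
Round 3: rule 2 [IF F and R6 THEN C]. Adds C.
C first appears in round 3.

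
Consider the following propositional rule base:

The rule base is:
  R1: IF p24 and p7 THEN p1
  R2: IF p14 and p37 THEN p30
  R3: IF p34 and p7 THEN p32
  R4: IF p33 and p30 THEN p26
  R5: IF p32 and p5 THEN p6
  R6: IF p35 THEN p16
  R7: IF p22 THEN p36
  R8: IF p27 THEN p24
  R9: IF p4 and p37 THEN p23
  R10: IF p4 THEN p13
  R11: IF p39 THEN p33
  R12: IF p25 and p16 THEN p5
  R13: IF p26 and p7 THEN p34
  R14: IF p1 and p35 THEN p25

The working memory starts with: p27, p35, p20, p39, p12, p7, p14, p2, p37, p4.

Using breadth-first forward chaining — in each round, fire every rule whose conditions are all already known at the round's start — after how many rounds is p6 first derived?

5

Round 1 fires R2, R6, R8, R9, R10, R11, giving p30, p16, p24, p23, p13, p33.
Round 2 fires R1, R4, giving p1, p26.
Round 3 fires R13, R14, giving p34, p25.
Round 4 fires R3, R12, giving p32, p5.
Round 5 fires R5, giving p6.
p6 first appears in round 5.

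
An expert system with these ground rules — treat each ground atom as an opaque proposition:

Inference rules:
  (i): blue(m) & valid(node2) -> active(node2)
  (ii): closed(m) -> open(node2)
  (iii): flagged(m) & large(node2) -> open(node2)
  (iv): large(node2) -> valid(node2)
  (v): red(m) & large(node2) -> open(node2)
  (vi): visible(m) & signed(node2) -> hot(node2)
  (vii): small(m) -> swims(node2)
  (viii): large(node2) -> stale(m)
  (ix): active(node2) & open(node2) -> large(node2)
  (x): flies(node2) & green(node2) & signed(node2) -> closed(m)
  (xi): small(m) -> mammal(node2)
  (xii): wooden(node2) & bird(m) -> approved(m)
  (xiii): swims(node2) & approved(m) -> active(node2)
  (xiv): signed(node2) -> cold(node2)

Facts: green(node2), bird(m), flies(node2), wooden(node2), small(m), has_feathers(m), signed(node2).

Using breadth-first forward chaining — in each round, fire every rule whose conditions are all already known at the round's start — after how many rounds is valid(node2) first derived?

4

[1] (vii) [small(m) -> swims(node2)]; (x) [flies(node2) & green(node2) & signed(node2) -> closed(m)]; (xi) [small(m) -> mammal(node2)]; (xii) [wooden(node2) & bird(m) -> approved(m)]; (xiv) [signed(node2) -> cold(node2)]. ⇒ new: swims(node2), closed(m), mammal(node2), approved(m), cold(node2).
[2] (ii) [closed(m) -> open(node2)]; (xiii) [swims(node2) & approved(m) -> active(node2)]. ⇒ new: open(node2), active(node2).
[3] (ix) [active(node2) & open(node2) -> large(node2)]. ⇒ new: large(node2).
[4] (iv) [large(node2) -> valid(node2)]; (viii) [large(node2) -> stale(m)]. ⇒ new: valid(node2), stale(m).
valid(node2) first appears in round 4.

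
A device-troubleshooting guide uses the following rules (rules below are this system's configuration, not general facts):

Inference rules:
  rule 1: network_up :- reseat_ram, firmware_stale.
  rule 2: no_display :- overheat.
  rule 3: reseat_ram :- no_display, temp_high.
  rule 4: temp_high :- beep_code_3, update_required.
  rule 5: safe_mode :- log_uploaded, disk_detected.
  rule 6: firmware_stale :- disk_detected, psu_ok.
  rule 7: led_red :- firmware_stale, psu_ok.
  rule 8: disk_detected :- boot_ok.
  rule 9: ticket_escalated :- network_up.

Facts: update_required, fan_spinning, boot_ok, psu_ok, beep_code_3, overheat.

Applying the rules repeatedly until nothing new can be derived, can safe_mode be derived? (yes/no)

Round 1: rule 2 [no_display :- overheat.]; rule 4 [temp_high :- beep_code_3, update_required.]; rule 8 [disk_detected :- boot_ok.]. Adds no_display, temp_high, disk_detected.
Round 2: rule 3 [reseat_ram :- no_display, temp_high.]; rule 6 [firmware_stale :- disk_detected, psu_ok.]. Adds reseat_ram, firmware_stale.
Round 3: rule 1 [network_up :- reseat_ram, firmware_stale.]; rule 7 [led_red :- firmware_stale, psu_ok.]. Adds network_up, led_red.
Round 4: rule 9 [ticket_escalated :- network_up.]. Adds ticket_escalated.
Fixed point reached. safe_mode is concluded only by rule 5; rule 5 needs log_uploaded (never derived).

no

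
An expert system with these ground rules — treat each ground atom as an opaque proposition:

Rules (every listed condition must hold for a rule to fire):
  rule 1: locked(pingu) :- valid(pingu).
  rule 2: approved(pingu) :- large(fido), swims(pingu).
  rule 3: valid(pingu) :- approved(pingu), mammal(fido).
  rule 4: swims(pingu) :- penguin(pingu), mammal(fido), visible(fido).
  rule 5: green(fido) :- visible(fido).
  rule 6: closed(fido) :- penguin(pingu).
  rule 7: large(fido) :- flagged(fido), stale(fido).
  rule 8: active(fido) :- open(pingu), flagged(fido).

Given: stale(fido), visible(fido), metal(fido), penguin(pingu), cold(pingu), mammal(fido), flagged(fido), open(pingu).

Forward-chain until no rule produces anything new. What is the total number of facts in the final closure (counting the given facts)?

16

Round 1: rule 4 [swims(pingu) :- penguin(pingu), mammal(fido), visible(fido).]; rule 5 [green(fido) :- visible(fido).]; rule 6 [closed(fido) :- penguin(pingu).]; rule 7 [large(fido) :- flagged(fido), stale(fido).]; rule 8 [active(fido) :- open(pingu), flagged(fido).]. Adds swims(pingu), green(fido), closed(fido), large(fido), active(fido).
Round 2: rule 2 [approved(pingu) :- large(fido), swims(pingu).]. Adds approved(pingu).
Round 3: rule 3 [valid(pingu) :- approved(pingu), mammal(fido).]. Adds valid(pingu).
Round 4: rule 1 [locked(pingu) :- valid(pingu).]. Adds locked(pingu).
Closure: {active(fido), approved(pingu), closed(fido), cold(pingu), flagged(fido), green(fido), large(fido), locked(pingu), mammal(fido), metal(fido), open(pingu), penguin(pingu), stale(fido), swims(pingu), valid(pingu), visible(fido)} — 16 facts.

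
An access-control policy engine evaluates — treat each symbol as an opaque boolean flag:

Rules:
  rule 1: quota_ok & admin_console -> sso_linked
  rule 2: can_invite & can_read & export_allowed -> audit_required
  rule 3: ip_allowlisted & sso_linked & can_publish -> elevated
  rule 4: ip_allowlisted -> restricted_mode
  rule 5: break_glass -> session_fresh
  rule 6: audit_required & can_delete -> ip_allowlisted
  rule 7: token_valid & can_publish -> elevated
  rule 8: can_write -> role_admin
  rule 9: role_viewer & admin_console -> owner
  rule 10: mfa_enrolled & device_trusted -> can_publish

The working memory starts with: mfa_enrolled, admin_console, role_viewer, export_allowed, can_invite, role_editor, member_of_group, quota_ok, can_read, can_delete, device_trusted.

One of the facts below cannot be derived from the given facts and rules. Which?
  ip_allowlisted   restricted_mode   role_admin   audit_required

role_admin

Round 1 — rule 1, rule 2, rule 9, rule 10, derive sso_linked, audit_required, owner, can_publish.
Round 2 — rule 6, derive ip_allowlisted.
Round 3 — rule 3, rule 4, derive elevated, restricted_mode.
Derived: restricted_mode (round 3), ip_allowlisted (round 2), audit_required (round 1). role_admin never appears in any round.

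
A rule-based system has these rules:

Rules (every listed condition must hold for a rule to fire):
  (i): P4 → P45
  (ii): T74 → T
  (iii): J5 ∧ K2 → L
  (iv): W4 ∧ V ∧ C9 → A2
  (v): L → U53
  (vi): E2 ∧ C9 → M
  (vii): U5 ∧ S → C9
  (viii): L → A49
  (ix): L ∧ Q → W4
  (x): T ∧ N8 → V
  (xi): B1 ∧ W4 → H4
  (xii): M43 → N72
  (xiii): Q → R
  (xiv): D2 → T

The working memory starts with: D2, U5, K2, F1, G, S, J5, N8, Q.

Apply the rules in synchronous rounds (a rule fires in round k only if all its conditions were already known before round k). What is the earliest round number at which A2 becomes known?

3

Round 1 fires (iii), (vii), (xiii), (xiv), giving L, C9, R, T.
Round 2 fires (v), (viii), (ix), (x), giving U53, A49, W4, V.
Round 3 fires (iv), giving A2.
A2 first appears in round 3.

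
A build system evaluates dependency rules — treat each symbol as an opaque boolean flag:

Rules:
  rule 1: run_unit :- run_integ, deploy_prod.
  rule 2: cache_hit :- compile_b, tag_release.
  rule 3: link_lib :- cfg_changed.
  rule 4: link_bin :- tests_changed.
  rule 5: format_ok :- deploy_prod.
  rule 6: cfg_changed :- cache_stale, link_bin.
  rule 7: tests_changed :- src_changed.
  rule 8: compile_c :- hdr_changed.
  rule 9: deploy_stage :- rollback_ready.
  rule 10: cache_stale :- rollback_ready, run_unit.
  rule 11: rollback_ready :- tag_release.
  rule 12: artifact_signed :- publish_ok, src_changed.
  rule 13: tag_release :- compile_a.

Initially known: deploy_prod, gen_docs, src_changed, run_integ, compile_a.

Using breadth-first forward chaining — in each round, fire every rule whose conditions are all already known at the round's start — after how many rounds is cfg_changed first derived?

4

Round 1: rule 1 [run_unit :- run_integ, deploy_prod.]; rule 5 [format_ok :- deploy_prod.]; rule 7 [tests_changed :- src_changed.]; rule 13 [tag_release :- compile_a.]. New: run_unit, format_ok, tests_changed, tag_release.
Round 2: rule 4 [link_bin :- tests_changed.]; rule 11 [rollback_ready :- tag_release.]. New: link_bin, rollback_ready.
Round 3: rule 9 [deploy_stage :- rollback_ready.]; rule 10 [cache_stale :- rollback_ready, run_unit.]. New: deploy_stage, cache_stale.
Round 4: rule 6 [cfg_changed :- cache_stale, link_bin.]. New: cfg_changed.
cfg_changed first appears in round 4.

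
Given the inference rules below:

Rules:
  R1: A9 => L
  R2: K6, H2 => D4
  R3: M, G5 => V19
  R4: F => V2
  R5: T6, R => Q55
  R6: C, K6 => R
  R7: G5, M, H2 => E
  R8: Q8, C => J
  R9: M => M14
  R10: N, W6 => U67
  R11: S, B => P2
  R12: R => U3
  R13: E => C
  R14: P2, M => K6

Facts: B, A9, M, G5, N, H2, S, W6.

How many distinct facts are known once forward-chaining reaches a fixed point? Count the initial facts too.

Round 1: R1 [A9 => L]; R3 [M, G5 => V19]; R7 [G5, M, H2 => E]; R9 [M => M14]; R10 [N, W6 => U67]; R11 [S, B => P2]. Adds L, V19, E, M14, U67, P2.
Round 2: R13 [E => C]; R14 [P2, M => K6]. Adds C, K6.
Round 3: R2 [K6, H2 => D4]; R6 [C, K6 => R]. Adds D4, R.
Round 4: R12 [R => U3]. Adds U3.
Closure: {A9, B, C, D4, E, G5, H2, K6, L, M, M14, N, P2, R, S, U3, U67, V19, W6} — 19 facts.

19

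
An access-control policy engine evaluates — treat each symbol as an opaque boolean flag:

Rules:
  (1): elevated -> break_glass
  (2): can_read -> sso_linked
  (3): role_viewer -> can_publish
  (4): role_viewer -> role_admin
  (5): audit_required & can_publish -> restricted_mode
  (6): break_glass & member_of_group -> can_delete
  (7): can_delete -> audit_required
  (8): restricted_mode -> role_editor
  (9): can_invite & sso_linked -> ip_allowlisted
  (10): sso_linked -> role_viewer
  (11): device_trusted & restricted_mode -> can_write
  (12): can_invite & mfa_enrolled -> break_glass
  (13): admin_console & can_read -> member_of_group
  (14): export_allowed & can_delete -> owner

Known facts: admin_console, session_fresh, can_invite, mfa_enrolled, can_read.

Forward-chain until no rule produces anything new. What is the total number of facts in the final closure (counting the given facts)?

Round 1 — (2), (12), (13), derive sso_linked, break_glass, member_of_group.
Round 2 — (6), (9), (10), derive can_delete, ip_allowlisted, role_viewer.
Round 3 — (3), (4), (7), derive can_publish, role_admin, audit_required.
Round 4 — (5), derive restricted_mode.
Round 5 — (8), derive role_editor.
Closure: {admin_console, audit_required, break_glass, can_delete, can_invite, can_publish, can_read, ip_allowlisted, member_of_group, mfa_enrolled, restricted_mode, role_admin, role_editor, role_viewer, session_fresh, sso_linked} — 16 facts.

16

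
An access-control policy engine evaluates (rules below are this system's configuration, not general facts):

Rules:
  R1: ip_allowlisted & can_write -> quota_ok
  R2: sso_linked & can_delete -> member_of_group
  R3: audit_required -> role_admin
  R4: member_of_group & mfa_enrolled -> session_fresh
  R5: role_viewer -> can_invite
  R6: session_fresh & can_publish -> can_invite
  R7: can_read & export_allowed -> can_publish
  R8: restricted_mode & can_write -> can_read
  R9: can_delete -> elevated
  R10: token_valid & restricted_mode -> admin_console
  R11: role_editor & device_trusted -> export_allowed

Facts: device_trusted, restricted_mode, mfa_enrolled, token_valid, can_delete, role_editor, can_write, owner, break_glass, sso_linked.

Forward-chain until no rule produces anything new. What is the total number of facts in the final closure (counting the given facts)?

18

Round 1: R2 [sso_linked & can_delete -> member_of_group]; R8 [restricted_mode & can_write -> can_read]; R9 [can_delete -> elevated]; R10 [token_valid & restricted_mode -> admin_console]; R11 [role_editor & device_trusted -> export_allowed]. Adds member_of_group, can_read, elevated, admin_console, export_allowed.
Round 2: R4 [member_of_group & mfa_enrolled -> session_fresh]; R7 [can_read & export_allowed -> can_publish]. Adds session_fresh, can_publish.
Round 3: R6 [session_fresh & can_publish -> can_invite]. Adds can_invite.
Closure: {admin_console, break_glass, can_delete, can_invite, can_publish, can_read, can_write, device_trusted, elevated, export_allowed, member_of_group, mfa_enrolled, owner, restricted_mode, role_editor, session_fresh, sso_linked, token_valid} — 18 facts.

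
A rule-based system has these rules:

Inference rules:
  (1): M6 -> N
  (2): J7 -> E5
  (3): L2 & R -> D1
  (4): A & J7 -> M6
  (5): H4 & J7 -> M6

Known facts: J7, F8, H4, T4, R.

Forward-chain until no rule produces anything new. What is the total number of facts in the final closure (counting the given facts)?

8

[1] (2) [J7 -> E5]; (5) [H4 & J7 -> M6]. ⇒ new: E5, M6.
[2] (1) [M6 -> N]. ⇒ new: N.
Closure: {E5, F8, H4, J7, M6, N, R, T4} — 8 facts.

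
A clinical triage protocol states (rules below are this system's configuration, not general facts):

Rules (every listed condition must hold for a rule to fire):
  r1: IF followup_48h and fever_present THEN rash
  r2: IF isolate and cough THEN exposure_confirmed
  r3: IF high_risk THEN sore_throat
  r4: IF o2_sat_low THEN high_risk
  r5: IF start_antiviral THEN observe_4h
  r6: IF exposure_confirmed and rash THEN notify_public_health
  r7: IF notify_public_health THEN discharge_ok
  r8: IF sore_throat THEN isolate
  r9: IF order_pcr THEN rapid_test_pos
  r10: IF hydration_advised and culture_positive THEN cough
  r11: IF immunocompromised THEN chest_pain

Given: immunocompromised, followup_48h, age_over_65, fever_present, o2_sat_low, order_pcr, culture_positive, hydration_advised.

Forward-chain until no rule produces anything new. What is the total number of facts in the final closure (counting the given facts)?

Round 1 — r1, r4, r9, r10, r11, derive rash, high_risk, rapid_test_pos, cough, chest_pain.
Round 2 — r3, derive sore_throat.
Round 3 — r8, derive isolate.
Round 4 — r2, derive exposure_confirmed.
Round 5 — r6, derive notify_public_health.
Round 6 — r7, derive discharge_ok.
Closure: {age_over_65, chest_pain, cough, culture_positive, discharge_ok, exposure_confirmed, fever_present, followup_48h, high_risk, hydration_advised, immunocompromised, isolate, notify_public_health, o2_sat_low, order_pcr, rapid_test_pos, rash, sore_throat} — 18 facts.

18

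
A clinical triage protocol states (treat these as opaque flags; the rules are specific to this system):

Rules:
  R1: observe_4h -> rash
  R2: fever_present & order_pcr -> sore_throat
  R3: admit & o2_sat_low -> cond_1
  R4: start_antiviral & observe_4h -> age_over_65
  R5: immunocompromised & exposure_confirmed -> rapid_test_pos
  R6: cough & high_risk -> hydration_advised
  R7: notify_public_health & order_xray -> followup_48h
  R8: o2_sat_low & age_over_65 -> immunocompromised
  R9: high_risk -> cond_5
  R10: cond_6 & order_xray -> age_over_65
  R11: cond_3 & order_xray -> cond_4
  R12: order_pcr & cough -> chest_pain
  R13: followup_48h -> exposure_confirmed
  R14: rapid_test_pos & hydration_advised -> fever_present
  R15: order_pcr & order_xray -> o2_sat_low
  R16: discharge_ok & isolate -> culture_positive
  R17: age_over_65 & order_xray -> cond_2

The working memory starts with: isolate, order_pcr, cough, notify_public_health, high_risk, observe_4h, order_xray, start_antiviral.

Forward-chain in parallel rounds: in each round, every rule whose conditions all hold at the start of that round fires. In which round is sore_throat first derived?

5

[1] R1 [observe_4h -> rash]; R4 [start_antiviral & observe_4h -> age_over_65]; R6 [cough & high_risk -> hydration_advised]; R7 [notify_public_health & order_xray -> followup_48h]; R9 [high_risk -> cond_5]; R12 [order_pcr & cough -> chest_pain]; R15 [order_pcr & order_xray -> o2_sat_low]. ⇒ new: rash, age_over_65, hydration_advised, followup_48h, cond_5, chest_pain, o2_sat_low.
[2] R8 [o2_sat_low & age_over_65 -> immunocompromised]; R13 [followup_48h -> exposure_confirmed]; R17 [age_over_65 & order_xray -> cond_2]. ⇒ new: immunocompromised, exposure_confirmed, cond_2.
[3] R5 [immunocompromised & exposure_confirmed -> rapid_test_pos]. ⇒ new: rapid_test_pos.
[4] R14 [rapid_test_pos & hydration_advised -> fever_present]. ⇒ new: fever_present.
[5] R2 [fever_present & order_pcr -> sore_throat]. ⇒ new: sore_throat.
sore_throat first appears in round 5.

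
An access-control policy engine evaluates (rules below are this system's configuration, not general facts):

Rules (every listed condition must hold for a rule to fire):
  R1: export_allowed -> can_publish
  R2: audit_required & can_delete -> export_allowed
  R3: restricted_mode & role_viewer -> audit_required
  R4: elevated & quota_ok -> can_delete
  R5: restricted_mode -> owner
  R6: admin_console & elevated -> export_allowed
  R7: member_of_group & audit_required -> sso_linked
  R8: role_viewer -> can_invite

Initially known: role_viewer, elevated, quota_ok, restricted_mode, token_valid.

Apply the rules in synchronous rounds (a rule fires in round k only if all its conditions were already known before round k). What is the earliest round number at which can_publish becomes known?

3

Round 1 — R3, R4, R5, R8, derive audit_required, can_delete, owner, can_invite.
Round 2 — R2, derive export_allowed.
Round 3 — R1, derive can_publish.
can_publish first appears in round 3.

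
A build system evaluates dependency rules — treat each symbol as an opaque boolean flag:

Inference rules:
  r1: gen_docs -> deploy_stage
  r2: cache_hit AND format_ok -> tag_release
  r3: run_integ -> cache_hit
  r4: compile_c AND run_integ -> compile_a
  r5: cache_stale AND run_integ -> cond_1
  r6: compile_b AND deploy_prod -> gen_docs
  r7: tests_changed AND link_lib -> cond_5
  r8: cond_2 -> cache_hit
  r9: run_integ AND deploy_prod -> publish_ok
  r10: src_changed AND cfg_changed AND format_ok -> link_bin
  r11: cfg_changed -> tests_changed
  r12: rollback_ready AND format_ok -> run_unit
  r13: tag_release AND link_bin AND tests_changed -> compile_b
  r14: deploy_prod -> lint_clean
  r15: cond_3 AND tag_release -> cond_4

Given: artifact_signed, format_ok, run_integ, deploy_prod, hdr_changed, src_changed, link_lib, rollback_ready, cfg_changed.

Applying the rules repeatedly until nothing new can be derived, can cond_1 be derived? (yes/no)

Round 1: r3 [run_integ -> cache_hit]; r9 [run_integ AND deploy_prod -> publish_ok]; r10 [src_changed AND cfg_changed AND format_ok -> link_bin]; r11 [cfg_changed -> tests_changed]; r12 [rollback_ready AND format_ok -> run_unit]; r14 [deploy_prod -> lint_clean]. Adds cache_hit, publish_ok, link_bin, tests_changed, run_unit, lint_clean.
Round 2: r2 [cache_hit AND format_ok -> tag_release]; r7 [tests_changed AND link_lib -> cond_5]. Adds tag_release, cond_5.
Round 3: r13 [tag_release AND link_bin AND tests_changed -> compile_b]. Adds compile_b.
Round 4: r6 [compile_b AND deploy_prod -> gen_docs]. Adds gen_docs.
Round 5: r1 [gen_docs -> deploy_stage]. Adds deploy_stage.
Fixed point reached. cond_1 is concluded only by r5; r5 needs cache_stale (never derived).

no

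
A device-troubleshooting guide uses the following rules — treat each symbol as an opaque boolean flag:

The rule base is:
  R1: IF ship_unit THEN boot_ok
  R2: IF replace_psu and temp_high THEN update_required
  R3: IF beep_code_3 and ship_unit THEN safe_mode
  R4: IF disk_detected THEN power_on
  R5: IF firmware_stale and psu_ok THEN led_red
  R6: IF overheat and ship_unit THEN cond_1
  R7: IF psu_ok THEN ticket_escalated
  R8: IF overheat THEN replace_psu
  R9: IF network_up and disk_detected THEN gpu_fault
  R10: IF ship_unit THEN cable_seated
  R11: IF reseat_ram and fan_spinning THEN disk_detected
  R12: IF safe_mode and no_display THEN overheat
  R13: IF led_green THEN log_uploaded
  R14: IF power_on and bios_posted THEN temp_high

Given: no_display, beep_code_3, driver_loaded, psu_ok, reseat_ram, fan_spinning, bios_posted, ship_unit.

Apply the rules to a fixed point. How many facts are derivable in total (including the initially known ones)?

19

Round 1: R1 [IF ship_unit THEN boot_ok]; R3 [IF beep_code_3 and ship_unit THEN safe_mode]; R7 [IF psu_ok THEN ticket_escalated]; R10 [IF ship_unit THEN cable_seated]; R11 [IF reseat_ram and fan_spinning THEN disk_detected]. New: boot_ok, safe_mode, ticket_escalated, cable_seated, disk_detected.
Round 2: R4 [IF disk_detected THEN power_on]; R12 [IF safe_mode and no_display THEN overheat]. New: power_on, overheat.
Round 3: R6 [IF overheat and ship_unit THEN cond_1]; R8 [IF overheat THEN replace_psu]; R14 [IF power_on and bios_posted THEN temp_high]. New: cond_1, replace_psu, temp_high.
Round 4: R2 [IF replace_psu and temp_high THEN update_required]. New: update_required.
Closure: {beep_code_3, bios_posted, boot_ok, cable_seated, cond_1, disk_detected, driver_loaded, fan_spinning, no_display, overheat, power_on, psu_ok, replace_psu, reseat_ram, safe_mode, ship_unit, temp_high, ticket_escalated, update_required} — 19 facts.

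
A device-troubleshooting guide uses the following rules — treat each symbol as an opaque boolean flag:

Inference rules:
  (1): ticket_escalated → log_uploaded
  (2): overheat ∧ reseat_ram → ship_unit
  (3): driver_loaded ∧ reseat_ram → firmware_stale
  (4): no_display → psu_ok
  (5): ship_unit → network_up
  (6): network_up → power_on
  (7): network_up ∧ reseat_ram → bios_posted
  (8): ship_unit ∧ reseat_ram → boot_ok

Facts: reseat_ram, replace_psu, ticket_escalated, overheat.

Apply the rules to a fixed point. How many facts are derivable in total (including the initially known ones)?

Round 1 — (1), (2), derive log_uploaded, ship_unit.
Round 2 — (5), (8), derive network_up, boot_ok.
Round 3 — (6), (7), derive power_on, bios_posted.
Closure: {bios_posted, boot_ok, log_uploaded, network_up, overheat, power_on, replace_psu, reseat_ram, ship_unit, ticket_escalated} — 10 facts.

10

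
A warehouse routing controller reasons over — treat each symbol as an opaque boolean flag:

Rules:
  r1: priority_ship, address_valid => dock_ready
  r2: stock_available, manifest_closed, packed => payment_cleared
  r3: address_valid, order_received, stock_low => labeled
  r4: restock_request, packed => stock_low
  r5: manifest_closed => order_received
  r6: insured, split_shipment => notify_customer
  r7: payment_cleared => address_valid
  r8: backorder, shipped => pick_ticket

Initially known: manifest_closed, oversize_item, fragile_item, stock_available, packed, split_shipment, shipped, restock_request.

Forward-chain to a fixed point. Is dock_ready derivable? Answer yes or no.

no

Round 1: r2 [stock_available, manifest_closed, packed => payment_cleared]; r4 [restock_request, packed => stock_low]; r5 [manifest_closed => order_received]. Adds payment_cleared, stock_low, order_received.
Round 2: r7 [payment_cleared => address_valid]. Adds address_valid.
Round 3: r3 [address_valid, order_received, stock_low => labeled]. Adds labeled.
Fixed point reached. dock_ready is concluded only by r1; r1 needs priority_ship (never derived).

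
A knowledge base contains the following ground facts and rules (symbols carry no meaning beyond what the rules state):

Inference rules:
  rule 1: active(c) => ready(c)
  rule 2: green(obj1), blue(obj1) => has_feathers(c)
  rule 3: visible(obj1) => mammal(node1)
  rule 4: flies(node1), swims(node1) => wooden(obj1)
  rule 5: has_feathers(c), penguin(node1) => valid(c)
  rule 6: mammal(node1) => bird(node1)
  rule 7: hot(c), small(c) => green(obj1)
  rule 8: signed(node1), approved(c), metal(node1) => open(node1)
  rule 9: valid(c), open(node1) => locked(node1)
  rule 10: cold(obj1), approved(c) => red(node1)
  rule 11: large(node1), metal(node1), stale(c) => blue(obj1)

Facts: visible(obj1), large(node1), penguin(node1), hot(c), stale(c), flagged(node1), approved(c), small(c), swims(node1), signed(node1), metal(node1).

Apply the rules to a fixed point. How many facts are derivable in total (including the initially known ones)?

Round 1: rule 3 [visible(obj1) => mammal(node1)]; rule 7 [hot(c), small(c) => green(obj1)]; rule 8 [signed(node1), approved(c), metal(node1) => open(node1)]; rule 11 [large(node1), metal(node1), stale(c) => blue(obj1)]. New: mammal(node1), green(obj1), open(node1), blue(obj1).
Round 2: rule 2 [green(obj1), blue(obj1) => has_feathers(c)]; rule 6 [mammal(node1) => bird(node1)]. New: has_feathers(c), bird(node1).
Round 3: rule 5 [has_feathers(c), penguin(node1) => valid(c)]. New: valid(c).
Round 4: rule 9 [valid(c), open(node1) => locked(node1)]. New: locked(node1).
Closure: {approved(c), bird(node1), blue(obj1), flagged(node1), green(obj1), has_feathers(c), hot(c), large(node1), locked(node1), mammal(node1), metal(node1), open(node1), penguin(node1), signed(node1), small(c), stale(c), swims(node1), valid(c), visible(obj1)} — 19 facts.

19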